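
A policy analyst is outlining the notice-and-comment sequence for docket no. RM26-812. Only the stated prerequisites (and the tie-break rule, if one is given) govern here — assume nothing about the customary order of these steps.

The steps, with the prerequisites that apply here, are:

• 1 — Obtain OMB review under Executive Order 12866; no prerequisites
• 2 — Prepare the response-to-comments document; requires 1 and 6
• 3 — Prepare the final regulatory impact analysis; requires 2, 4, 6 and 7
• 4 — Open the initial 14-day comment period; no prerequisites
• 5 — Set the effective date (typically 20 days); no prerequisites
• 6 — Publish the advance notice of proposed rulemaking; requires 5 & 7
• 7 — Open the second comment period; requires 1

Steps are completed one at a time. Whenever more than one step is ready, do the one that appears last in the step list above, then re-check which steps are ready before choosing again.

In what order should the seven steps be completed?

5 → 4 → 1 → 7 → 6 → 2 → 3

Nothing is required for 5, 4 and 1. 5 is listed later → 5 first.
4 and 1 are both available; 4 is listed later → 4.
That leaves 1 as the only ready step → 1.
7 is the only step now ready → 7.
6 needed 7 and 5, now all done → 6.
Next only 2 has its prerequisites met → 2.
Next only 3 has its prerequisites met → 3.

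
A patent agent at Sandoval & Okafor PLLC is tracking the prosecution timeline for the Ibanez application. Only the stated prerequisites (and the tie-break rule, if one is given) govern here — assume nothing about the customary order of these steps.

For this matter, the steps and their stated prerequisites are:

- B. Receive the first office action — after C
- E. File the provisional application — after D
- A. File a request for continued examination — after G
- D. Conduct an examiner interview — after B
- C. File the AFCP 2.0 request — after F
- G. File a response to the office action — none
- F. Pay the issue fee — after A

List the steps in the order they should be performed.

G A F C B D E

G is the only step with nothing outstanding, so it goes first.
A needed G, now all done → A.
F needed A, now all done → F.
Next only C has its prerequisites met → C.
B needed C, now all done → B.
That leaves D as the only ready step → D.
E is the only step now ready → E.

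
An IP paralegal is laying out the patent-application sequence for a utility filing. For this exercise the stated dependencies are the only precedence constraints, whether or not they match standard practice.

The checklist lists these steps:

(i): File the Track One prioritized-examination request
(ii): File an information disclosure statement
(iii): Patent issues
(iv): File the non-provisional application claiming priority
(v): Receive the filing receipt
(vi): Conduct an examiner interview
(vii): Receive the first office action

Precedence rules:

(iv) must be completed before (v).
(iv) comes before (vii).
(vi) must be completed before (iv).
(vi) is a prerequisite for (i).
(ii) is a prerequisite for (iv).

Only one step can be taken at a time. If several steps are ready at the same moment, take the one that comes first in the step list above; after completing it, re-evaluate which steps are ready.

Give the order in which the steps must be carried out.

(ii) (iii) (vi) (i) (iv) (v) (vii)

Nothing is required for (ii), (iii) and (vi). (ii) is listed earlier → (ii) first.
Now (iii) and (vi) have their prerequisites met. (iii) is listed earlier, so (iii) next.
Next only (vi) has its prerequisites met → (vi).
(i) and (iv) are both available; (i) is listed earlier → (i).
(iv) needed (ii) and (vi), now all done → (iv).
Now (v) and (vii) have their prerequisites met. (v) is listed earlier, so (v) next.
That leaves (vii) as the only ready step → (vii).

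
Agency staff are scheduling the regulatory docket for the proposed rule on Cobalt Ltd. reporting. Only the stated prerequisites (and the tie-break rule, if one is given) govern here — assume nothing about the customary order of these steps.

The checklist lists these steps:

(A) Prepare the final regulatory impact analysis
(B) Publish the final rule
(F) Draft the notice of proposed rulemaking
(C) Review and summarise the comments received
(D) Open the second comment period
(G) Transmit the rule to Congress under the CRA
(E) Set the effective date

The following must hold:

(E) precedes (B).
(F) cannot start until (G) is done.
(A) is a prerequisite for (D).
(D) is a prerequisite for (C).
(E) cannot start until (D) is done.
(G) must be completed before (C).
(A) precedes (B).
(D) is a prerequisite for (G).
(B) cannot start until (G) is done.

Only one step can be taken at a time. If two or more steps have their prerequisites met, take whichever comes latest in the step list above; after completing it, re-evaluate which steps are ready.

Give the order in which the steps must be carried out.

(A) (D) (E) (G) (C) (F) (B)

(A) is the only step with nothing outstanding, so it goes first.
That leaves (D) as the only ready step → (D).
Now (E) and (G) have their prerequisites met. (E) is listed later, so (E) next.
(G) is the only step now ready → (G).
(C), (F) and (B) are all available; (C) is listed later → (C).
(F) and (B) are both available; (F) is listed later → (F).
That leaves (B) as the only ready step → (B).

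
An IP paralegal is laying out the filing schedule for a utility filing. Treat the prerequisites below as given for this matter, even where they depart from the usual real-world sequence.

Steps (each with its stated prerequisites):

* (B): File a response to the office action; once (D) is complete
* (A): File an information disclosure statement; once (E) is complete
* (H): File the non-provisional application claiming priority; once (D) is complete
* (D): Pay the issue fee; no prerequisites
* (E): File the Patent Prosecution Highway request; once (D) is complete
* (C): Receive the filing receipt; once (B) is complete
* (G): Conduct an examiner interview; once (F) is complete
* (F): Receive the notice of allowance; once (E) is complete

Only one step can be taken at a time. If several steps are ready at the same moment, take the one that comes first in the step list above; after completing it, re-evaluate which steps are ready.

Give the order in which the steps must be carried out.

(D) (B) (H) (E) (A) (C) (F) (G)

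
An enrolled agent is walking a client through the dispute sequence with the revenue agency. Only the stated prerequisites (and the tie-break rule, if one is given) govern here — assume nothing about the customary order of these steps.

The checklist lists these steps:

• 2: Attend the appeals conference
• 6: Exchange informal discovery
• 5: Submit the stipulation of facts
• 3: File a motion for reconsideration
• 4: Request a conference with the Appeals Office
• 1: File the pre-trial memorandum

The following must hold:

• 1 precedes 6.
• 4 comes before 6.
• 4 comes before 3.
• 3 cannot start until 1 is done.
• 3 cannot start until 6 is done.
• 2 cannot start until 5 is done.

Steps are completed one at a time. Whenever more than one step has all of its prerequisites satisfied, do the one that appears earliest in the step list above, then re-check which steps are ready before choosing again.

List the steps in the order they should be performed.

Nothing is required for 5, 4 and 1. 5 is listed earlier → 5 first.
2 now also ready, so the ready set is {2, 4, 1}; 2 is listed earlier → 2.
Ready: 4 and 1. 4 is listed earlier → 4.
Next only 1 has its prerequisites met → 1.
6 is the only step now ready → 6.
That leaves 3 as the only ready step → 3.

5, 2, 4, 1, 6, 3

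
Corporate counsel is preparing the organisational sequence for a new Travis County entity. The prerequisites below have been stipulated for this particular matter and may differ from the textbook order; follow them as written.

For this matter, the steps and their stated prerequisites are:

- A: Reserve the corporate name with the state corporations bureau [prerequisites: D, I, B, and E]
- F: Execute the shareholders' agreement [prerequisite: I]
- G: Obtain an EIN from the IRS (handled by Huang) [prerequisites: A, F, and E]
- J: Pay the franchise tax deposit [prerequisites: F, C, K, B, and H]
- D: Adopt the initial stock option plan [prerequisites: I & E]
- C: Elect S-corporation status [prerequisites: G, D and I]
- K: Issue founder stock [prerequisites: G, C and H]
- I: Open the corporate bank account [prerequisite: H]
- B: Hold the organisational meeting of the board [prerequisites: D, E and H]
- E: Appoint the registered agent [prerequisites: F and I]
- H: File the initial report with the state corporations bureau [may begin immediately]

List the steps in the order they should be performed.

Only H has no prerequisites, so it is first.
That leaves I as the only ready step → I.
F needed I, now all done → F.
E is the only step now ready → E.
D is the only step now ready → D.
B needed D, E and H, now all done → B.
A is the only step now ready → A.
Next only G has its prerequisites met → G.
C needed G, D and I, now all done → C.
K is the only step now ready → K.
J needed F, C, K, B and H, now all done → J.

H → I → F → E → D → B → A → G → C → K → J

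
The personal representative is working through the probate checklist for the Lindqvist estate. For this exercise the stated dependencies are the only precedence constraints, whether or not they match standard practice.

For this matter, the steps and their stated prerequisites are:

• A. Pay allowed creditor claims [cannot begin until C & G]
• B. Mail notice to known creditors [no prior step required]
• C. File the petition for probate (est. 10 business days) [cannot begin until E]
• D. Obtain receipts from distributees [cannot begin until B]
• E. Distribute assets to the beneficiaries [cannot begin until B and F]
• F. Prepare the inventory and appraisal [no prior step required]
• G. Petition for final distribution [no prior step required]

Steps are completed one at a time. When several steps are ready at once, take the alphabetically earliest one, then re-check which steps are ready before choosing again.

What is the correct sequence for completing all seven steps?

B → D → F → E → C → G → A

Nothing is required for B, F and G. B has the earlier label → B first.
D now also ready, so the ready set is {D, F, G}; D has the earlier label → D.
F and G are both available; F has the earlier label → F.
Now E and G have their prerequisites met. E has the earlier label, so E next.
C now also ready, so the ready set is {C, G}; C has the earlier label → C.
Next only G has its prerequisites met → G.
Next only A has its prerequisites met → A.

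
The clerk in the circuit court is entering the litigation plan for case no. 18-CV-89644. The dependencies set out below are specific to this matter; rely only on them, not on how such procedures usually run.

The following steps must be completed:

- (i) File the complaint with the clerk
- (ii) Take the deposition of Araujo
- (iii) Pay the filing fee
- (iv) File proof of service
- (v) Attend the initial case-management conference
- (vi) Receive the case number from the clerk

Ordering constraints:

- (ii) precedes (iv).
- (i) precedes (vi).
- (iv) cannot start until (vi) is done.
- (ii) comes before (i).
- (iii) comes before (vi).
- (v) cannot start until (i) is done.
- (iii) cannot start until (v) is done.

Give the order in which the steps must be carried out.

(ii) (i) (v) (iii) (vi) (iv)

(ii) has no prerequisites → (ii) first.
(i) is the only step now ready → (i).
That leaves (v) as the only ready step → (v).
(iii) is the only step now ready → (iii).
That leaves (vi) as the only ready step → (vi).
(iv) needed (ii) and (vi), now all done → (iv).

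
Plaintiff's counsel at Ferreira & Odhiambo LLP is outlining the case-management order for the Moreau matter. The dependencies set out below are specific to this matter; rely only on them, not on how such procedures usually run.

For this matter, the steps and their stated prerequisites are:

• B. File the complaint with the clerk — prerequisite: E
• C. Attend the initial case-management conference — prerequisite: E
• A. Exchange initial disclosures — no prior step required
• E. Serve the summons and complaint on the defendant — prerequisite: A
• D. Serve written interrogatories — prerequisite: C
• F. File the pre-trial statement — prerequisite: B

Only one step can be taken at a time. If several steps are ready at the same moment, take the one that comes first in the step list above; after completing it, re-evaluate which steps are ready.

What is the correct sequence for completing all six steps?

A, E, B, C, D, F

A has no prerequisites → A first.
E needed A, now all done → E.
Ready: B and C. B is listed earlier → B.
Ready: C and F. C is listed earlier → C.
Now D and F have their prerequisites met. D is listed earlier, so D next.
That leaves F as the only ready step → F.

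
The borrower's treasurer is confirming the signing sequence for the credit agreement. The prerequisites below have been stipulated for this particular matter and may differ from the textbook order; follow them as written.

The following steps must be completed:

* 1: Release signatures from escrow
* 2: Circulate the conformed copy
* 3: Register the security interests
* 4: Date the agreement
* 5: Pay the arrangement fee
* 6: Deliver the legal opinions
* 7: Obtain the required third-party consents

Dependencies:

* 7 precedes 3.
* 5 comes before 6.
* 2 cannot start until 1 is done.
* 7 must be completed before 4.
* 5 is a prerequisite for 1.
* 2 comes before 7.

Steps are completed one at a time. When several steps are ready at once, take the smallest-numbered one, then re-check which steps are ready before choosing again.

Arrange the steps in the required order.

5 has no prerequisites → 5 first.
Ready: 1 and 6. 1 has the earlier label → 1.
2 now also ready, so the ready set is {2, 6}; 2 has the earlier label → 2.
Now 6 and 7 have their prerequisites met. 6 has the earlier label, so 6 next.
7 is the only step now ready → 7.
Ready: 3 and 4. 3 has the earlier label → 3.
That leaves 4 as the only ready step → 4.

5 1 2 6 7 3 4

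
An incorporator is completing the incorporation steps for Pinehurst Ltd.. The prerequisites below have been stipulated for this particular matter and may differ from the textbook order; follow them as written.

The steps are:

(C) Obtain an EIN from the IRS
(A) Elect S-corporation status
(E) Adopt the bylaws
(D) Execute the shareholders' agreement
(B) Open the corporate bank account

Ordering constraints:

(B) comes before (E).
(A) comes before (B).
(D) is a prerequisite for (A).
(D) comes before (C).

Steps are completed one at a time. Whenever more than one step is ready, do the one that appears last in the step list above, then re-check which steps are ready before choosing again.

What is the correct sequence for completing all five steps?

(D), (A), (B), (E), (C)

(D) has no prerequisites → (D) first.
Now (A) and (C) have their prerequisites met. (A) is listed later, so (A) next.
Ready: (B) and (C). (B) is listed later → (B).
(E) and (C) are both available; (E) is listed later → (E).
That leaves (C) as the only ready step → (C).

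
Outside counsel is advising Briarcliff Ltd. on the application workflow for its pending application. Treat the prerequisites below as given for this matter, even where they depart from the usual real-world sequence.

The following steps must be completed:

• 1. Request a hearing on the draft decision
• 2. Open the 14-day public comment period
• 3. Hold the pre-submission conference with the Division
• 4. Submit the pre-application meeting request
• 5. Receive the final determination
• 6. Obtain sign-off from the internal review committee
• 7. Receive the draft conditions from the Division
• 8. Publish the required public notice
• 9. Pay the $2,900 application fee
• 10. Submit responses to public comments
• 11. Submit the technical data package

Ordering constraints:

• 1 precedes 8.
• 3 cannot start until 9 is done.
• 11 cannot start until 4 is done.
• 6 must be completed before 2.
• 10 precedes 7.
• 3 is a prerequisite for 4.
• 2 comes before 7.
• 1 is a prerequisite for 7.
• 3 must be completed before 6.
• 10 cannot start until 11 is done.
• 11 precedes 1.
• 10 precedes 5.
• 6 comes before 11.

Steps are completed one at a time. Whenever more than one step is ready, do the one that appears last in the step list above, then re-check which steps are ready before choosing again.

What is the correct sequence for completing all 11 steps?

Only 9 has no prerequisites, so it is first.
3 needed 9, now all done → 3.
6 and 4 are both available; 6 is listed later → 6.
Now 4 and 2 have their prerequisites met. 4 is listed later, so 4 next.
11 now also ready, so the ready set is {11, 2}; 11 is listed later → 11.
Ready: 10, 2 and 1. 10 is listed later → 10.
5, 2 and 1 are all available; 5 is listed later → 5.
2 and 1 are both available; 2 is listed later → 2.
1 needed 11, now all done → 1.
Ready: 8 and 7. 8 is listed later → 8.
7 needed 10, 2 and 1, now all done → 7.

9 → 3 → 6 → 4 → 11 → 10 → 5 → 2 → 1 → 8 → 7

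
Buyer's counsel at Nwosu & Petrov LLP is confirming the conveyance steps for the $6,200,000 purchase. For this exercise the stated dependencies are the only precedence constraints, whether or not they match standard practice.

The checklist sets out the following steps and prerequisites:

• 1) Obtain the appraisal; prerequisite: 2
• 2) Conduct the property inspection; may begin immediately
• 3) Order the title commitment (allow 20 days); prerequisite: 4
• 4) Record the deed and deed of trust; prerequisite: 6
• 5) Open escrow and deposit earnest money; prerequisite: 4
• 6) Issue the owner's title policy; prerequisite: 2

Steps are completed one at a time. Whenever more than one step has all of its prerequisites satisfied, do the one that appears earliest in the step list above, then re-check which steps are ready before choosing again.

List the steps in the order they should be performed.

2 is the only step with nothing outstanding, so it goes first.
Ready: 1 and 6. 1 is listed earlier → 1.
That leaves 6 as the only ready step → 6.
That leaves 4 as the only ready step → 4.
Now 3 and 5 have their prerequisites met. 3 is listed earlier, so 3 next.
5 needed 4, now all done → 5.

2, 1, 6, 4, 3, 5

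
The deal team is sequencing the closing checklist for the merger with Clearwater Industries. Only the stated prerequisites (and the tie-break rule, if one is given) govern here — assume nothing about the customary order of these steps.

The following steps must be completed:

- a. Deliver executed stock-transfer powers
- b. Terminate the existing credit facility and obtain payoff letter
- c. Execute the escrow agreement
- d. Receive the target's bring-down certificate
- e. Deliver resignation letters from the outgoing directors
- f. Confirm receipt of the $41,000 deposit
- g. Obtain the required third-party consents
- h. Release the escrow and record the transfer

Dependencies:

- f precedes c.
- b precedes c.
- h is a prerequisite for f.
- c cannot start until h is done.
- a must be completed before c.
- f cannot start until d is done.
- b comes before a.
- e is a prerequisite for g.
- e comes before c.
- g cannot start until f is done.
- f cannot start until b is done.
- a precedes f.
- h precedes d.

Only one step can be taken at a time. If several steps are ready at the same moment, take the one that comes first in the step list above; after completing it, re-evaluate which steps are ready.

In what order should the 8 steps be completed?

b, a, e, h, d, f, c, g

Nothing is required for b, e and h. b is listed earlier → b first.
Ready: a, e and h. a is listed earlier → a.
e and h are both available; e is listed earlier → e.
That leaves h as the only ready step → h.
That leaves d as the only ready step → d.
f needed a, b, d and h, now all done → f.
c and g are both available; c is listed earlier → c.
Next only g has its prerequisites met → g.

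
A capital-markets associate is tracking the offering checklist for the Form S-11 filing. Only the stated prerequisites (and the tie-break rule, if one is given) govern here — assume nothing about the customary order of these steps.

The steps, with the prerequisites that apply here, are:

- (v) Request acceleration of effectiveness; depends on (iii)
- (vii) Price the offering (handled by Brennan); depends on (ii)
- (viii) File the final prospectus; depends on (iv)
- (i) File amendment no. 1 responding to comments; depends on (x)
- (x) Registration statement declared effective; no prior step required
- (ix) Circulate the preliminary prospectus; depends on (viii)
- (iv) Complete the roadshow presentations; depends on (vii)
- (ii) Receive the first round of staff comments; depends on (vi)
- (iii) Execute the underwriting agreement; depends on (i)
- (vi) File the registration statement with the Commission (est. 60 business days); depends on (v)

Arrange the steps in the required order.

(x) → (i) → (iii) → (v) → (vi) → (ii) → (vii) → (iv) → (viii) → (ix)

Only (x) has no prerequisites, so it is first.
(i) needed (x), now all done → (i).
(iii) needed (i), now all done → (iii).
(v) is the only step now ready → (v).
That leaves (vi) as the only ready step → (vi).
(ii) needed (vi), now all done → (ii).
(vii) is the only step now ready → (vii).
Next only (iv) has its prerequisites met → (iv).
(viii) is the only step now ready → (viii).
That leaves (ix) as the only ready step → (ix).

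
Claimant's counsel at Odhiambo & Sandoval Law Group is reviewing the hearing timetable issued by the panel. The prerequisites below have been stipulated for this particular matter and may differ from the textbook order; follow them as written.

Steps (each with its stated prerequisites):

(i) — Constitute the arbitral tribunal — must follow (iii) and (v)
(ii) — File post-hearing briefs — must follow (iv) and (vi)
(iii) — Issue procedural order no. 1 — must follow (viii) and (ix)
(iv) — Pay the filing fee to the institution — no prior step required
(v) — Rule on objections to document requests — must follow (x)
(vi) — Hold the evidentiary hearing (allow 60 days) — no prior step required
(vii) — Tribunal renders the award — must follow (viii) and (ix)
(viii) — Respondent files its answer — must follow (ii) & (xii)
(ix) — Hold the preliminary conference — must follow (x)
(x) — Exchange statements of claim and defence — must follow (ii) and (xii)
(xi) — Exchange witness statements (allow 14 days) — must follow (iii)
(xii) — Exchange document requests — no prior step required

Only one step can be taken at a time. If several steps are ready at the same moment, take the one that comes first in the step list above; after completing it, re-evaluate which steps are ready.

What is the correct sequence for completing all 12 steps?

(iv) (vi) (ii) (xii) (viii) (x) (v) (ix) (iii) (i) (vii) (xi)

(iv), (vi) and (xii) have no prerequisites; (iv) is listed earlier, so (iv) is first.
(vi) and (xii) are both available; (vi) is listed earlier → (vi).
(ii) and (xii) are both available; (ii) is listed earlier → (ii).
(xii) is the only step now ready → (xii).
Now (viii) and (x) have their prerequisites met. (viii) is listed earlier, so (viii) next.
Next only (x) has its prerequisites met → (x).
Now (v) and (ix) have their prerequisites met. (v) is listed earlier, so (v) next.
That leaves (ix) as the only ready step → (ix).
Ready: (iii) and (vii). (iii) is listed earlier → (iii).
(i), (vii) and (xi) are all available; (i) is listed earlier → (i).
(vii) and (xi) are both available; (vii) is listed earlier → (vii).
That leaves (xi) as the only ready step → (xi).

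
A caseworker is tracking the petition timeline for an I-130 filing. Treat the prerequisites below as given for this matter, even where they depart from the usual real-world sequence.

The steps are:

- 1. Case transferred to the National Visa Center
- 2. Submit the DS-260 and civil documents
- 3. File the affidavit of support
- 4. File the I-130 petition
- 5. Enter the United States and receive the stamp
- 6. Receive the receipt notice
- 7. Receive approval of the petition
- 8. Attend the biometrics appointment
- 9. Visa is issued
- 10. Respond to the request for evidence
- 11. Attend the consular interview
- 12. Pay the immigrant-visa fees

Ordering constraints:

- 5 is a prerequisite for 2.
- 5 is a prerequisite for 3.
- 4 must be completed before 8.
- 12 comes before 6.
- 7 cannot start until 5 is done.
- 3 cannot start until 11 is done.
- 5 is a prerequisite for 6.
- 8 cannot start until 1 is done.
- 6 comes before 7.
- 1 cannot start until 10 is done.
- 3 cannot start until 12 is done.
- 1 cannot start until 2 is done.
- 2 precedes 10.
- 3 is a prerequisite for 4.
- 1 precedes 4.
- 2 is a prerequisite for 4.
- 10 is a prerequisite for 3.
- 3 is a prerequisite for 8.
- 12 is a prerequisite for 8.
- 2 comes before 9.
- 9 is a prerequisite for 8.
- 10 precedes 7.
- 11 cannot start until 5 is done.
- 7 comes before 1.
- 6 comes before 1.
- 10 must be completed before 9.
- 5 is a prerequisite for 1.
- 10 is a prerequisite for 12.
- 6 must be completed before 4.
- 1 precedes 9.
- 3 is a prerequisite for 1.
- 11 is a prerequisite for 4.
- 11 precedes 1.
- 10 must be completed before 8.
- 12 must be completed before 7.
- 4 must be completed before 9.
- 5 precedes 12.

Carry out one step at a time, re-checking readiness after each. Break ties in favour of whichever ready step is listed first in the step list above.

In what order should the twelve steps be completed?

5 → 2 → 10 → 11 → 12 → 3 → 6 → 7 → 1 → 4 → 9 → 8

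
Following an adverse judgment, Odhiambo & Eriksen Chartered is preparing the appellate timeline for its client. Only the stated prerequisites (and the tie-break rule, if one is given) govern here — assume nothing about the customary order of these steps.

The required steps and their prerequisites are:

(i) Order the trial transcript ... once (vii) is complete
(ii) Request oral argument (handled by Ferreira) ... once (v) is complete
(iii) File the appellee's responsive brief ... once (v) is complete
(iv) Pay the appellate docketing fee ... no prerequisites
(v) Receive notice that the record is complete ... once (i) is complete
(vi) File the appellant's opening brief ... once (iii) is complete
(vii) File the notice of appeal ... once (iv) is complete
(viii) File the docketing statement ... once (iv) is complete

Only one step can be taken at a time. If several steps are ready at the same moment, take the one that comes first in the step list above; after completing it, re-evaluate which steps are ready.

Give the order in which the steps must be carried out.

(iv), (vii), (i), (v), (ii), (iii), (vi), (viii)

(iv) has no prerequisites → (iv) first.
(vii) and (viii) are both available; (vii) is listed earlier → (vii).
Ready: (i) and (viii). (i) is listed earlier → (i).
(v) and (viii) are both available; (v) is listed earlier → (v).
Now (ii), (iii) and (viii) have their prerequisites met. (ii) is listed earlier, so (ii) next.
Ready: (iii) and (viii). (iii) is listed earlier → (iii).
(vi) now also ready, so the ready set is {(vi), (viii)}; (vi) is listed earlier → (vi).
(viii) is the only step now ready → (viii).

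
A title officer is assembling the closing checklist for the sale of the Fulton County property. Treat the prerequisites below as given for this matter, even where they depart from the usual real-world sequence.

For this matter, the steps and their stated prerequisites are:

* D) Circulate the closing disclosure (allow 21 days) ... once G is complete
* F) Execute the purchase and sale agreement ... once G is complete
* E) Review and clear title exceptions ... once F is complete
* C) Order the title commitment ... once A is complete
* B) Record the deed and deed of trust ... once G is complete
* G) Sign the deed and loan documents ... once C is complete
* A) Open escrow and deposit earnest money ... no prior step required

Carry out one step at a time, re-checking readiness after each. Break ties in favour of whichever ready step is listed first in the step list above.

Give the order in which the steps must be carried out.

A, C, G, D, F, E, B

A has no prerequisites → A first.
That leaves C as the only ready step → C.
That leaves G as the only ready step → G.
Now D, F and B have their prerequisites met. D is listed earlier, so D next.
Now F and B have their prerequisites met. F is listed earlier, so F next.
E now also ready, so the ready set is {E, B}; E is listed earlier → E.
B is the only step now ready → B.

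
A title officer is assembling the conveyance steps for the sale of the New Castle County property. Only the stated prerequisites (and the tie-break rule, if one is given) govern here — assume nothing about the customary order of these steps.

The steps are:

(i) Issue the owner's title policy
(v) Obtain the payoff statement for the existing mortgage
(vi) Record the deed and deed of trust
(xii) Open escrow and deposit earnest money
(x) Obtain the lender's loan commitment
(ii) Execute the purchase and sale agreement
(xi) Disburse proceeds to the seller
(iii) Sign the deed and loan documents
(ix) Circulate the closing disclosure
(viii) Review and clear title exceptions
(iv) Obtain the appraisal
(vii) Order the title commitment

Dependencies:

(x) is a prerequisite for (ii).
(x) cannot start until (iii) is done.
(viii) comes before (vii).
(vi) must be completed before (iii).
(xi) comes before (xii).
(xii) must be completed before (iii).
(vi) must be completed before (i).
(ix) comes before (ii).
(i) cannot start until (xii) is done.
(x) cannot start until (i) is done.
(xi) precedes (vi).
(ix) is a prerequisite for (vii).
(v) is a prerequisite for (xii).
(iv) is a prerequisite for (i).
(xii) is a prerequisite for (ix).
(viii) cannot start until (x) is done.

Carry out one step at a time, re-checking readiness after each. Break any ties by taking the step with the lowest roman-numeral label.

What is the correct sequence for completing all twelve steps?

(iv), (v), (xi), (vi), (xii), (i), (iii), (ix), (x), (ii), (viii), (vii)

(iv), (v) and (xi) have no prerequisites; (iv) has the earlier label, so (iv) is first.
(v) and (xi) are both available; (v) has the earlier label → (v).
Next only (xi) has its prerequisites met → (xi).
Ready: (vi) and (xii). (vi) has the earlier label → (vi).
(xii) needed (v) and (xi), now all done → (xii).
Now (i), (iii) and (ix) have their prerequisites met. (i) has the earlier label, so (i) next.
(iii) and (ix) are both available; (iii) has the earlier label → (iii).
(ix) and (x) are both available; (ix) has the earlier label → (ix).
Next only (x) has its prerequisites met → (x).
Now (ii) and (viii) have their prerequisites met. (ii) has the earlier label, so (ii) next.
(viii) needed (x), now all done → (viii).
(vii) needed (viii) and (ix), now all done → (vii).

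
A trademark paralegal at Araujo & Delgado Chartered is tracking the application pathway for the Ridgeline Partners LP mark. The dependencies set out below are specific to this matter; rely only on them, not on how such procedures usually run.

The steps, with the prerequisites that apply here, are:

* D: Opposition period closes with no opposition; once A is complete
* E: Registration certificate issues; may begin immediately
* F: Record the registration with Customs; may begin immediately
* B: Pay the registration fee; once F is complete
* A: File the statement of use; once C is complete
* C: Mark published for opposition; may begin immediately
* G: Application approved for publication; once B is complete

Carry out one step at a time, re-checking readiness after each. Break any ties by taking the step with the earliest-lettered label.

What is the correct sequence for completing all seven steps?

Nothing is required for C, E and F. C has the earlier label → C first.
A now also ready, so the ready set is {A, E, F}; A has the earlier label → A.
Now D, E and F have their prerequisites met. D has the earlier label, so D next.
Ready: E and F. E has the earlier label → E.
That leaves F as the only ready step → F.
B needed F, now all done → B.
G is the only step now ready → G.

C, A, D, E, F, B, G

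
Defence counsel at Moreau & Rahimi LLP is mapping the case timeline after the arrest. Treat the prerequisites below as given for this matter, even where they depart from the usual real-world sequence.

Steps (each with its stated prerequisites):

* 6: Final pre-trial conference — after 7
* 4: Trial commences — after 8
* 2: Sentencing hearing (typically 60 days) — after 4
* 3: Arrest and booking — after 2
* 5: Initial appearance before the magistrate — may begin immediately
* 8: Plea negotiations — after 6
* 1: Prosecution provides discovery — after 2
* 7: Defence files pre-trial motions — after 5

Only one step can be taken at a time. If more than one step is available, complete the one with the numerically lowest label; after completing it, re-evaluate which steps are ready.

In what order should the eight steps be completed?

5 has no prerequisites → 5 first.
7 is the only step now ready → 7.
6 needed 7, now all done → 6.
That leaves 8 as the only ready step → 8.
4 is the only step now ready → 4.
2 needed 4, now all done → 2.
Ready: 1 and 3. 1 has the earlier label → 1.
Next only 3 has its prerequisites met → 3.

5, 7, 6, 8, 4, 2, 1, 3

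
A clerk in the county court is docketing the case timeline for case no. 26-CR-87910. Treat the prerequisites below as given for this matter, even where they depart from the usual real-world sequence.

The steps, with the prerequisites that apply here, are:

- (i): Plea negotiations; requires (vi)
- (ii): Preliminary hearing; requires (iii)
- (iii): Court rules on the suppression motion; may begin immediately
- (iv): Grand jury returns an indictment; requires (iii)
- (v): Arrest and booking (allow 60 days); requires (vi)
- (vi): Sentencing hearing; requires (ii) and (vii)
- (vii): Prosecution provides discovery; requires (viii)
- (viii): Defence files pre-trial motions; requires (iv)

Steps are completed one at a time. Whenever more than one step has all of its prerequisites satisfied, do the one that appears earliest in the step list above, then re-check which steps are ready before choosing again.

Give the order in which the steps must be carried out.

(iii), (ii), (iv), (viii), (vii), (vi), (i), (v)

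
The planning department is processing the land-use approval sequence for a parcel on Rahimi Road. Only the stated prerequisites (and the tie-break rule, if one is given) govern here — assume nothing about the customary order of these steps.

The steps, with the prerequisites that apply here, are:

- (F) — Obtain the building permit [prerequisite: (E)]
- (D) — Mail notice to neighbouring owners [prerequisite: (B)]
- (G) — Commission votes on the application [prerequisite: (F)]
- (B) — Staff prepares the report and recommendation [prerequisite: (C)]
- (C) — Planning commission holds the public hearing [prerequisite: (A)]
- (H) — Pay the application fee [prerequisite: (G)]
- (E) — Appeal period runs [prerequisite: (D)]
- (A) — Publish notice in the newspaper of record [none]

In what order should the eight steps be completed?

(A) → (C) → (B) → (D) → (E) → (F) → (G) → (H)

(A) is the only step with nothing outstanding, so it goes first.
(C) needed (A), now all done → (C).
(B) is the only step now ready → (B).
(D) needed (B), now all done → (D).
That leaves (E) as the only ready step → (E).
That leaves (F) as the only ready step → (F).
(G) needed (F), now all done → (G).
(H) needed (G), now all done → (H).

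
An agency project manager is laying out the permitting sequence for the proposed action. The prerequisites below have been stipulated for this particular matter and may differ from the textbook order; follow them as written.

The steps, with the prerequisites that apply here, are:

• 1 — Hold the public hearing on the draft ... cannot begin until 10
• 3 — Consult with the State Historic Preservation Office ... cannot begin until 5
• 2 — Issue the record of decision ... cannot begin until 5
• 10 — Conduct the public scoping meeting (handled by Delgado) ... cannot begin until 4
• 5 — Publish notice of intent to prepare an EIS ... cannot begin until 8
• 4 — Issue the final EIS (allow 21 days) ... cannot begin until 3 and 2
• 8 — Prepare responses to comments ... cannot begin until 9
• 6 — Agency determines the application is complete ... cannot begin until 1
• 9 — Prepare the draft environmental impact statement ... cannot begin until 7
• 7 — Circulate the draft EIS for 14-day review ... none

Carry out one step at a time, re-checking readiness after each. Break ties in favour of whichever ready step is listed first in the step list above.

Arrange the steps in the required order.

7 is the only step with nothing outstanding, so it goes first.
9 needed 7, now all done → 9.
8 needed 9, now all done → 8.
5 needed 8, now all done → 5.
3 and 2 are both available; 3 is listed earlier → 3.
Next only 2 has its prerequisites met → 2.
4 needed 3 and 2, now all done → 4.
10 needed 4, now all done → 10.
1 is the only step now ready → 1.
6 needed 1, now all done → 6.

7, 9, 8, 5, 3, 2, 4, 10, 1, 6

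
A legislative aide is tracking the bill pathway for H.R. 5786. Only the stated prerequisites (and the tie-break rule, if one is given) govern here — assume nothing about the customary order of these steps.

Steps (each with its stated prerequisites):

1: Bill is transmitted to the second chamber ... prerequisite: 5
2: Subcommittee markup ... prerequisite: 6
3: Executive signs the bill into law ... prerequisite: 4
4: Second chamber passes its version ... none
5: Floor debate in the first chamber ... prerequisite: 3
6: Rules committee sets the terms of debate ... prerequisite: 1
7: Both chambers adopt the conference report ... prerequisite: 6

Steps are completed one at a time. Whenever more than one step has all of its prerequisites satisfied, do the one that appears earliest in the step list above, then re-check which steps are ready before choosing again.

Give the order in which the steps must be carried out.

4 → 3 → 5 → 1 → 6 → 2 → 7

Only 4 has no prerequisites, so it is first.
Next only 3 has its prerequisites met → 3.
5 needed 3, now all done → 5.
1 needed 5, now all done → 1.
6 needed 1, now all done → 6.
Now 2 and 7 have their prerequisites met. 2 is listed earlier, so 2 next.
7 is the only step now ready → 7.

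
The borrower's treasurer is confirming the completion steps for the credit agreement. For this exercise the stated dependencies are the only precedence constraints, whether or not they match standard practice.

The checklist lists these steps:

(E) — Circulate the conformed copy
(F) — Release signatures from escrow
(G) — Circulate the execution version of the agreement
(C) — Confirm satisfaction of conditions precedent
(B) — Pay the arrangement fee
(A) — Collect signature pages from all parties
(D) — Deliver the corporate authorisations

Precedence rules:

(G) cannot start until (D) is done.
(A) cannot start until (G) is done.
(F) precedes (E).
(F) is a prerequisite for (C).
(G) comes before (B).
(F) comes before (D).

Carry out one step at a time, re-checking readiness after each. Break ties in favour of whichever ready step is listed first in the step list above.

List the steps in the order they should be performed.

Only (F) has no prerequisites, so it is first.
(E), (C) and (D) are all available; (E) is listed earlier → (E).
Ready: (C) and (D). (C) is listed earlier → (C).
Next only (D) has its prerequisites met → (D).
(G) needed (D), now all done → (G).
Ready: (B) and (A). (B) is listed earlier → (B).
(A) needed (G), now all done → (A).

(F) (E) (C) (D) (G) (B) (A)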